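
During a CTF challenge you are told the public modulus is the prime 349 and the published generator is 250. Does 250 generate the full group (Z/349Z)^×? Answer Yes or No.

Yes

φ(349) = 349 − 1 = 348 = 2^2 · 3 · 29.
An element g generates (Z/349Z)^× iff g^(348/q) ≢ 1 (mod 349) for each prime q ∈ {2, 3, 29}.
250^174 ≡ 348 (mod 349)  [q = 2: ≢ 1 ✓]
250^116 ≡ 226 (mod 349)  [q = 3: ≢ 1 ✓]
250^12 ≡ 285 (mod 349)  [q = 29: ≢ 1 ✓]
All checks pass, so 250 has order 348 and is a primitive root modulo 349.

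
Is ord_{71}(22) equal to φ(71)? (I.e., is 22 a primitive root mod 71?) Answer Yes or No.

φ(71) = 71 − 1 = 70 = 2 · 5 · 7.
Test 22^(70/q) mod 71 for each prime factor q of 70:
22^35 ≡ 70 (mod 71)  [q = 2: ≢ 1 ✓]
22^14 ≡ 5 (mod 71)  [q = 5: ≢ 1 ✓]
22^10 ≡ 37 (mod 71)  [q = 7: ≢ 1 ✓]
All checks pass, so 22 has order 70 and is a primitive root modulo 71.

Yes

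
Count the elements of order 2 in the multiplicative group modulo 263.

1

φ(263) = 263 − 1 = 262 = 2 · 131.
(Z/263Z)^× is cyclic (|G| = 262); a cyclic group of order m has exactly φ(d) elements of each order d | m, and none otherwise.
2 | 262, and φ(2) = 2 − 1 = 1.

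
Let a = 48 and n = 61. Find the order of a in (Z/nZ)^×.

6

ord(48) | φ(61) = 61 − 1 = 60 = 2^2 · 3 · 5.
Divisors of 60: 1, 2, 3, 4, 5, 6, 10, 12, 15, 20, 30, 60.
Test each divisor d:
48^1 ≡ 48 (mod 61)
48^2 ≡ 47 (mod 61)
48^3 ≡ 60 (mod 61)
48^4 ≡ 13 (mod 61)
48^5 ≡ 14 (mod 61)
48^6 ≡ 1 (mod 61) ✓
So ord_61(48) = 6.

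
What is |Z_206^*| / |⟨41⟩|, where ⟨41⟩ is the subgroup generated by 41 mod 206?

By Lagrange's theorem, ord_206(41) divides φ(206) = φ(2)·φ(103) = 1·102 = 102 = 2 · 3 · 17.
Divisors of 102: 1, 2, 3, 6, 17, 34, 51, 102.
Test each divisor d:
41^1 ≡ 41 (mod 206)
41^2 ≡ 33 (mod 206)
41^3 ≡ 117 (mod 206)
41^6 ≡ 93 (mod 206)
41^17 ≡ 159 (mod 206)
41^34 ≡ 149 (mod 206)
41^51 ≡ 1 (mod 206) ✓
So ord_206(41) = 51, hence |⟨41⟩| = 51.
The index is φ(206) / ord(41) = 102 / 51 = 2.

2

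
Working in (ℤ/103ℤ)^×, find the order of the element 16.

Since 16 ∈ (Z/103Z)^×, its order divides φ(103) = 103 − 1 = 102 = 2 · 3 · 17.
Divisors of 102: 1, 2, 3, 6, 17, 34, 51, 102.
Evaluate successive powers at the divisors of 102:
16^1 ≡ 16 (mod 103)
16^2 ≡ 50 (mod 103)
16^3 ≡ 79 (mod 103)
16^6 ≡ 61 (mod 103)
16^17 ≡ 56 (mod 103)
16^34 ≡ 46 (mod 103)
16^51 ≡ 1 (mod 103) ✓
Therefore the multiplicative order of 16 modulo 103 is 51.

51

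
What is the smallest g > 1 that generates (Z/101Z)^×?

φ(101) = 101 − 1 = 100 = 2^2 · 5^2.
Test candidates g = 2, 3, … against the prime factors q ∈ {2, 5} of φ(101): g is a generator iff g^(100/q) ≢ 1 for every such q.
g = 2: 2^50 ≡ 100; 2^20 ≡ 95 — none is 1, so 2 is a primitive root.
The smallest primitive root modulo 101 is 2.

2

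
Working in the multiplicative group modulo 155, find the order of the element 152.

60

ord(152) | φ(155) = φ(5·31) = (5−1)·(31−1) = 4·30 = 120 = 2^3 · 3 · 5.
Divisors of 120: 1, 2, 3, 4, 5, 6, 8, 10, 12, 15, 20, 24, 30, 40, 60, 120.
Test each divisor d:
152^1 ≡ 152
152^2 ≡ 9
152^3 ≡ 128
152^4 ≡ 81
152^5 ≡ 67
152^6 ≡ 109
152^8 ≡ 51
152^10 ≡ 149
152^12 ≡ 101
152^15 ≡ 63
152^20 ≡ 36
152^24 ≡ 126
152^30 ≡ 94
152^40 ≡ 56
152^60 ≡ 1
Therefore the multiplicative order of 152 modulo 155 is 60.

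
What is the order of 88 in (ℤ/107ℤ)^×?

106

Since 88 ∈ (Z/107Z)^×, its order divides φ(107) = 107 − 1 = 106 = 2 · 53.
Divisors of 106: 1, 2, 53, 106.
Compute 88^d (mod 107) for the divisors d until we hit 1:
88^1 ≡ 88
88^2 ≡ 40
88^53 ≡ 106
88^106 ≡ 1
The smallest such exponent is 106, so the order of 88 is 106.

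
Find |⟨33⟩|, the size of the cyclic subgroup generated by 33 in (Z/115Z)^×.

44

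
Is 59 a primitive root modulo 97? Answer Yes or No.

Yes

φ(97) = 97 − 1 = 96 = 2^5 · 3.
It suffices to check that the order of 59 is not a proper divisor of 96: compute 59^(96/q) for q ∈ {2, 3}.
59^48 ≡ 96 (mod 97)  [q = 2: ≢ 1 ✓]
59^32 ≡ 35 (mod 97)  [q = 3: ≢ 1 ✓]
All checks pass, so 59 has order 96 and is a primitive root modulo 97.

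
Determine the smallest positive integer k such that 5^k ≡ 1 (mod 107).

The order of 5 must divide φ(107) = 107 − 1 = 106 = 2 · 53.
Divisors of 106: 1, 2, 53, 106.
Test each divisor d:
5^1 ≡ 5 (mod 107)
5^2 ≡ 25 (mod 107)
5^53 ≡ 106 (mod 107)
5^106 ≡ 1 (mod 107) ✓
Hence ord(5) = 106.

106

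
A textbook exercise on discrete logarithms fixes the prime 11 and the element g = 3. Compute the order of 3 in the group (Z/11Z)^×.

5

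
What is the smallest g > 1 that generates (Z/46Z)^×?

5

φ(46) = φ(2)·φ(23) = 1·22 = 22 = 2 · 11.
Test candidates g = 2, 3, … against the prime factors q ∈ {2, 11} of φ(46): g is a generator iff g^(22/q) ≢ 1 for every such q.
g = 2: gcd(2, 46) = 2 > 1, not a unit — skip.
g = 3: 3^11 ≡ 1 — hits 1, so not a primitive root.
g = 4: gcd(4, 46) = 2 > 1, not a unit — skip.
g = 5: 5^11 ≡ 45; 5^2 ≡ 25 — none is 1, so 5 is a primitive root.
The smallest primitive root modulo 46 is 5.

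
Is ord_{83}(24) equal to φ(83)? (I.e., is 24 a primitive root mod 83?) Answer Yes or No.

Yes

φ(83) = 83 − 1 = 82 = 2 · 41.
It suffices to check that the order of 24 is not a proper divisor of 82: compute 24^(82/q) for q ∈ {2, 41}.
24^41 ≡ 82 (mod 83)  [q = 2: ≢ 1 ✓]
24^2 ≡ 78 (mod 83)  [q = 41: ≢ 1 ✓]
Every test exponent gives a nontrivial residue, hence 24 generates the full group.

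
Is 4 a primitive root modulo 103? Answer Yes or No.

φ(103) = 103 − 1 = 102 = 2 · 3 · 17.
4 is a primitive root mod 103 iff 4^(φ(103)/q) ≢ 1 for every prime q | φ(103), i.e. q ∈ {2, 3, 17}.
4^51 ≡ 1 (mod 103)  [q = 2: ≡ 1 ✗]
4^34 ≡ 56 (mod 103)  [q = 3: ≢ 1 ✓]
4^6 ≡ 79 (mod 103)  [q = 17: ≢ 1 ✓]
The check at q = 2 fails, so 4 generates a proper subgroup.

No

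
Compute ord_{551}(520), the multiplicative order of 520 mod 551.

84

The order of 520 must divide φ(551) = φ(19·29) = (19−1)·(29−1) = 18·28 = 504 = 2^3 · 3^2 · 7.
Divisors of 504: 1, 2, 3, 4, 6, 7, 8, 9, 12, 14, 18, 21, 24, 28, 36, 42, 56, 63, 72, 84, 126, 168, 252, 504.
Compute 520^d (mod 551) for the divisors d until we hit 1:
520^1 ≡ 520
520^2 ≡ 410
520^3 ≡ 514
520^4 ≡ 45
520^6 ≡ 267
520^7 ≡ 539
520^8 ≡ 372
520^9 ≡ 39
520^12 ≡ 210
520^14 ≡ 144
520^18 ≡ 419
520^21 ≡ 476
520^24 ≡ 20
520^28 ≡ 349
520^36 ≡ 343
520^42 ≡ 115
520^56 ≡ 30
520^63 ≡ 191
520^72 ≡ 286
520^84 ≡ 1
The smallest such exponent is 84, so the order of 520 is 84.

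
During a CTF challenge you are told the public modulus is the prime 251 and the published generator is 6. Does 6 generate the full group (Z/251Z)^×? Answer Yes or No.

Yes

φ(251) = 251 − 1 = 250 = 2 · 5^3.
It suffices to check that the order of 6 is not a proper divisor of 250: compute 6^(250/q) for q ∈ {2, 5}.
6^125 ≡ 250 (mod 251)  [q = 2: ≢ 1 ✓]
6^50 ≡ 219 (mod 251)  [q = 5: ≢ 1 ✓]
All checks pass, so 6 has order 250 and is a primitive root modulo 251.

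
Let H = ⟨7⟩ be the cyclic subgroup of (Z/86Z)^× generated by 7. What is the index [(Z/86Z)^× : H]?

ord(7) | φ(86) = φ(2)·φ(43) = 1·42 = 42 = 2 · 3 · 7.
Divisors of 42: 1, 2, 3, 6, 7, 14, 21, 42.
Check 7^d mod 86 for each divisor in increasing order:
7^1 ≡ 7
7^2 ≡ 49
7^3 ≡ 85
7^6 ≡ 1
So ord_86(7) = 6, hence |⟨7⟩| = 6.
Index = |(Z/86Z)^×| / |⟨7⟩| = 42 / 6 = 7.

7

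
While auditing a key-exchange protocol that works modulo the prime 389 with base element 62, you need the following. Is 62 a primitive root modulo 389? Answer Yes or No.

No

φ(389) = 389 − 1 = 388 = 2^2 · 97.
An element g generates (Z/389Z)^× iff g^(388/q) ≢ 1 (mod 389) for each prime q ∈ {2, 97}.
62^194 ≡ 1 (mod 389)  [q = 2: ≡ 1 ✗]
62^4 ≡ 171 (mod 389)  [q = 97: ≢ 1 ✓]
Since 62^194 ≡ 1, the order of 62 divides 194 < 388, so 62 is not a primitive root.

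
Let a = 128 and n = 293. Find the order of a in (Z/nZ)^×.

The order of 128 must divide φ(293) = 293 − 1 = 292 = 2^2 · 73.
Divisors of 292: 1, 2, 4, 73, 146, 292.
Evaluate successive powers at the divisors of 292:
128^1 ≡ 128 (mod 293)
128^2 ≡ 269 (mod 293)
128^4 ≡ 283 (mod 293)
128^73 ≡ 155 (mod 293)
128^146 ≡ 292 (mod 293)
128^292 ≡ 1 (mod 293) ✓
So ord_293(128) = 292.

292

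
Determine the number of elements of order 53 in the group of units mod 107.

φ(107) = 107 − 1 = 106 = 2 · 53.
In a cyclic group of order 106, there are φ(d) elements of order d for each divisor d of 106, and zero for non-divisors.
53 | 106, and φ(53) = 53 − 1 = 52.

52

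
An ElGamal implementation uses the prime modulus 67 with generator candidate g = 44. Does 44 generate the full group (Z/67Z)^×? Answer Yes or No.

φ(67) = 67 − 1 = 66 = 2 · 3 · 11.
It suffices to check that the order of 44 is not a proper divisor of 66: compute 44^(66/q) for q ∈ {2, 3, 11}.
44^33 ≡ 66 (mod 67)  [q = 2: ≢ 1 ✓]
44^22 ≡ 37 (mod 67)  [q = 3: ≢ 1 ✓]
44^6 ≡ 59 (mod 67)  [q = 11: ≢ 1 ✓]
Every test exponent gives a nontrivial residue, hence 44 generates the full group.

Yes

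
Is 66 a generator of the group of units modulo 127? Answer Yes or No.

No

φ(127) = 127 − 1 = 126 = 2 · 3^2 · 7.
It suffices to check that the order of 66 is not a proper divisor of 126: compute 66^(126/q) for q ∈ {2, 3, 7}.
66^63 ≡ 126 (mod 127)  [q = 2: ≢ 1 ✓]
66^42 ≡ 1 (mod 127)  [q = 3: ≡ 1 ✗]
66^18 ≡ 4 (mod 127)  [q = 7: ≢ 1 ✓]
Since 66^42 ≡ 1, the order of 66 divides 42 < 126, so 66 is not a primitive root.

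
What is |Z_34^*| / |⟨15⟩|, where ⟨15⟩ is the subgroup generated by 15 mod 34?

2

ord(15) | φ(34) = φ(2)·φ(17) = 1·16 = 16 = 2^4.
Divisors of 16: 1, 2, 4, 8, 16.
Test each divisor d:
15^1 ≡ 15
15^2 ≡ 21
15^4 ≡ 33
15^8 ≡ 1
So ord_34(15) = 8, hence |⟨15⟩| = 8.
[(Z/34Z)^× : ⟨15⟩] = 16/8 = 2.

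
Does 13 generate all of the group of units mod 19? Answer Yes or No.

φ(19) = 19 − 1 = 18 = 2 · 3^2.
13 is a primitive root mod 19 iff 13^(φ(19)/q) ≢ 1 for every prime q | φ(19), i.e. q ∈ {2, 3}.
13^9 ≡ 18 (mod 19)  [q = 2: ≢ 1 ✓]
13^6 ≡ 11 (mod 19)  [q = 3: ≢ 1 ✓]
Every test exponent gives a nontrivial residue, hence 13 generates the full group.

Yes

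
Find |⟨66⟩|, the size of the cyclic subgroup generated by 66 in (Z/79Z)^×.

78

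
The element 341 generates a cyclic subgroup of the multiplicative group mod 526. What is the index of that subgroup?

2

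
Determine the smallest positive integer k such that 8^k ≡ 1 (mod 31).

5

Since 8 ∈ (Z/31Z)^×, its order divides φ(31) = 31 − 1 = 30 = 2 · 3 · 5.
Divisors of 30: 1, 2, 3, 5, 6, 10, 15, 30.
Check 8^d mod 31 for each divisor in increasing order:
8^1 ≡ 8 (mod 31)
8^2 ≡ 2 (mod 31)
8^3 ≡ 16 (mod 31)
8^5 ≡ 1 (mod 31) ✓
So ord_31(8) = 5.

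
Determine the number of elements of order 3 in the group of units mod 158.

φ(158) = φ(2)·φ(79) = 1·78 = 78 = 2 · 3 · 13.
In a cyclic group of order 78, there are φ(d) elements of order d for each divisor d of 78, and zero for non-divisors.
3 | 78, and φ(3) = 3 − 1 = 2.

2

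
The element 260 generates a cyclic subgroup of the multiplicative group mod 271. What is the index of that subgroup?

1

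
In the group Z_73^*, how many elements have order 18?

6

φ(73) = 73 − 1 = 72 = 2^3 · 3^2.
In a cyclic group of order 72, there are φ(d) elements of order d for each divisor d of 72, and zero for non-divisors.
18 = 2 · 3^2 divides 72, and φ(18) = 6.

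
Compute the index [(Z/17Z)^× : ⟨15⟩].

The order of 15 must divide φ(17) = 17 − 1 = 16 = 2^4.
Divisors of 16: 1, 2, 4, 8, 16.
Test each divisor d:
15^1 ≡ 15 (mod 17)
15^2 ≡ 4 (mod 17)
15^4 ≡ 16 (mod 17)
15^8 ≡ 1 (mod 17) ✓
The order of 15 is 8, so the subgroup it generates has 8 elements.
The index is φ(17) / ord(15) = 16 / 8 = 2.

2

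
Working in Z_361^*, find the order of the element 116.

18

By Lagrange's theorem, ord_361(116) divides φ(361) = φ(19^2) = 19·(19−1) = 342 = 2 · 3^2 · 19.
Divisors of 342: 1, 2, 3, 6, 9, 18, 19, 38, 57, 114, 171, 342.
Check 116^d mod 361 for each divisor in increasing order:
116^1 ≡ 116
116^2 ≡ 99
116^3 ≡ 293
116^6 ≡ 292
116^9 ≡ 360
116^18 ≡ 1
Hence ord(116) = 18.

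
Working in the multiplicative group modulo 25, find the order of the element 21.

5

The order of 21 must divide φ(25) = φ(5^2) = 5·(5−1) = 20 = 2^2 · 5.
Divisors of 20: 1, 2, 4, 5, 10, 20.
Check 21^d mod 25 for each divisor in increasing order:
21^1 ≡ 21 (mod 25)
21^2 ≡ 16 (mod 25)
21^4 ≡ 6 (mod 25)
21^5 ≡ 1 (mod 25) ✓
Hence ord(21) = 5.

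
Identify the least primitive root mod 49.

φ(49) = φ(7^2) = 7·(7−1) = 42 = 2 · 3 · 7.
g is a primitive root iff g^(42/q) ≢ 1 (mod 49) for each prime q ∈ {2, 3, 7}.
g = 2: 2^21 ≡ 1 — hits 1, so not a primitive root.
g = 3: 3^21 ≡ 48; 3^14 ≡ 30; 3^6 ≡ 43 — none is 1, so 3 is a primitive root.
Hence the least primitive root of 49 is 3.

3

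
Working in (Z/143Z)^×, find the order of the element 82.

By Lagrange's theorem, ord_143(82) divides φ(143) = φ(11·13) = (11−1)·(13−1) = 10·12 = 120 = 2^3 · 3 · 5.
Divisors of 120: 1, 2, 3, 4, 5, 6, 8, 10, 12, 15, 20, 24, 30, 40, 60, 120.
Compute 82^d (mod 143) for the divisors d until we hit 1:
82^1 ≡ 82
82^2 ≡ 3
82^3 ≡ 103
82^4 ≡ 9
82^5 ≡ 23
82^6 ≡ 27
82^8 ≡ 81
82^10 ≡ 100
82^12 ≡ 14
82^15 ≡ 12
82^20 ≡ 133
82^24 ≡ 53
82^30 ≡ 1
Therefore the multiplicative order of 82 modulo 143 is 30.

30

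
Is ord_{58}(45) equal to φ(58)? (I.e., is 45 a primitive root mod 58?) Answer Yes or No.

No

φ(58) = φ(2)·φ(29) = 1·28 = 28 = 2^2 · 7.
It suffices to check that the order of 45 is not a proper divisor of 28: compute 45^(28/q) for q ∈ {2, 7}.
45^14 ≡ 1 (mod 58)  [q = 2: ≡ 1 ✗]
45^4 ≡ 25 (mod 58)  [q = 7: ≢ 1 ✓]
The check at q = 2 fails, so 45 generates a proper subgroup.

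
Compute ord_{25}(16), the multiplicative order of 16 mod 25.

By Lagrange's theorem, ord_25(16) divides φ(25) = φ(5^2) = 5·(5−1) = 20 = 2^2 · 5.
Divisors of 20: 1, 2, 4, 5, 10, 20.
Check 16^d mod 25 for each divisor in increasing order:
16^1 ≡ 16 (mod 25)
16^2 ≡ 6 (mod 25)
16^4 ≡ 11 (mod 25)
16^5 ≡ 1 (mod 25) ✓
So ord_25(16) = 5.

5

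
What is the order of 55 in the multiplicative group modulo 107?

106

Since 55 ∈ (Z/107Z)^×, its order divides φ(107) = 107 − 1 = 106 = 2 · 53.
Divisors of 106: 1, 2, 53, 106.
Test each divisor d:
55^1 ≡ 55 (mod 107)
55^2 ≡ 29 (mod 107)
55^53 ≡ 106 (mod 107)
55^106 ≡ 1 (mod 107) ✓
Therefore the multiplicative order of 55 modulo 107 is 106.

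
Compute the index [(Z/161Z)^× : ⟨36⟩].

Since 36 ∈ (Z/161Z)^×, its order divides φ(161) = φ(7·23) = (7−1)·(23−1) = 6·22 = 132 = 2^2 · 3 · 11.
Divisors of 132: 1, 2, 3, 4, 6, 11, 12, 22, 33, 44, 66, 132.
Evaluate successive powers at the divisors of 132:
36^1 ≡ 36
36^2 ≡ 8
36^3 ≡ 127
36^4 ≡ 64
36^6 ≡ 29
36^11 ≡ 1
The order of 36 is 11, so the subgroup it generates has 11 elements.
The index is φ(161) / ord(36) = 132 / 11 = 12.

12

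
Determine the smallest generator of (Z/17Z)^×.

φ(17) = 17 − 1 = 16 = 2^4.
g is a primitive root iff g^(16/q) ≢ 1 (mod 17) for each prime q ∈ {2}.
g = 2: 2^8 ≡ 1 — hits 1, so not a primitive root.
g = 3: 3^8 ≡ 16 — none is 1, so 3 is a primitive root.
Hence the least primitive root of 17 is 3.

3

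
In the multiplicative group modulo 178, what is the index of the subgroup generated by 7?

ord(7) | φ(178) = φ(2)·φ(89) = 1·88 = 88 = 2^3 · 11.
Divisors of 88: 1, 2, 4, 8, 11, 22, 44, 88.
Test each divisor d:
7^1 ≡ 7 (mod 178)
7^2 ≡ 49 (mod 178)
7^4 ≡ 87 (mod 178)
7^8 ≡ 93 (mod 178)
7^11 ≡ 37 (mod 178)
7^22 ≡ 123 (mod 178)
7^44 ≡ 177 (mod 178)
7^88 ≡ 1 (mod 178) ✓
So ord_178(7) = 88, hence |⟨7⟩| = 88.
[(Z/178Z)^× : ⟨7⟩] = 88/88 = 1.

1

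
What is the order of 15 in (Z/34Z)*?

8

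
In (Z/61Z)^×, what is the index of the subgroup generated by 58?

By Lagrange's theorem, ord_61(58) divides φ(61) = 61 − 1 = 60 = 2^2 · 3 · 5.
Divisors of 60: 1, 2, 3, 4, 5, 6, 10, 12, 15, 20, 30, 60.
Check 58^d mod 61 for each divisor in increasing order:
58^1 ≡ 58
58^2 ≡ 9
58^3 ≡ 34
58^4 ≡ 20
58^5 ≡ 1
So ord_61(58) = 5, hence |⟨58⟩| = 5.
Index = |(Z/61Z)^×| / |⟨58⟩| = 60 / 5 = 12.

12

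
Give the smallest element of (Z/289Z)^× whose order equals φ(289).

3

φ(289) = φ(17^2) = 17·(17−1) = 272 = 2^4 · 17.
g is a primitive root iff g^(272/q) ≢ 1 (mod 289) for each prime q ∈ {2, 17}.
g = 2: 2^136 ≡ 1 — hits 1, so not a primitive root.
g = 3: 3^136 ≡ 288; 3^16 ≡ 171 — none is 1, so 3 is a primitive root.
So 3 is the smallest generator of (Z/289Z)^×.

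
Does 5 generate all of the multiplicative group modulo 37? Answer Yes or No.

Yes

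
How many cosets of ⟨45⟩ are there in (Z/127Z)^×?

The order of 45 must divide φ(127) = 127 − 1 = 126 = 2 · 3^2 · 7.
Divisors of 126: 1, 2, 3, 6, 7, 9, 14, 18, 21, 42, 63, 126.
Check 45^d mod 127 for each divisor in increasing order:
45^1 ≡ 45 (mod 127)
45^2 ≡ 120 (mod 127)
45^3 ≡ 66 (mod 127)
45^6 ≡ 38 (mod 127)
45^7 ≡ 59 (mod 127)
45^9 ≡ 95 (mod 127)
45^14 ≡ 52 (mod 127)
45^18 ≡ 8 (mod 127)
45^21 ≡ 20 (mod 127)
45^42 ≡ 19 (mod 127)
45^63 ≡ 126 (mod 127)
45^126 ≡ 1 (mod 127) ✓
Thus |⟨45⟩| = ord(45) = 126.
The index is φ(127) / ord(45) = 126 / 126 = 1.

1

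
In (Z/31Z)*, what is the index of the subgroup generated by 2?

By Lagrange's theorem, ord_31(2) divides φ(31) = 31 − 1 = 30 = 2 · 3 · 5.
Divisors of 30: 1, 2, 3, 5, 6, 10, 15, 30.
Check 2^d mod 31 for each divisor in increasing order:
2^1 ≡ 2
2^2 ≡ 4
2^3 ≡ 8
2^5 ≡ 1
The order of 2 is 5, so the subgroup it generates has 5 elements.
[(Z/31Z)^× : ⟨2⟩] = 30/5 = 6.

6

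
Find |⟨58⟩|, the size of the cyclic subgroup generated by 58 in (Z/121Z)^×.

By Lagrange's theorem, ord_121(58) divides φ(121) = φ(11^2) = 11·(11−1) = 110 = 2 · 5 · 11.
Divisors of 110: 1, 2, 5, 10, 11, 22, 55, 110.
Evaluate successive powers at the divisors of 110:
58^1 ≡ 58
58^2 ≡ 97
58^5 ≡ 12
58^10 ≡ 23
58^11 ≡ 3
58^22 ≡ 9
58^55 ≡ 1
So ord_121(58) = 55.

55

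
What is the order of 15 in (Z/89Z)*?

88

Since 15 ∈ (Z/89Z)^×, its order divides φ(89) = 89 − 1 = 88 = 2^3 · 11.
Divisors of 88: 1, 2, 4, 8, 11, 22, 44, 88.
Test each divisor d:
15^1 ≡ 15
15^2 ≡ 47
15^4 ≡ 73
15^8 ≡ 78
15^11 ≡ 77
15^22 ≡ 55
15^44 ≡ 88
15^88 ≡ 1
Hence ord(15) = 88.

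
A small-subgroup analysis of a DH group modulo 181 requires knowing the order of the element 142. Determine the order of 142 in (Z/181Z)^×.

18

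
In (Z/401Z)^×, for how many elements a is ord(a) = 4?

2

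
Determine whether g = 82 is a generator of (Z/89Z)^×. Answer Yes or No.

φ(89) = 89 − 1 = 88 = 2^3 · 11.
An element g generates (Z/89Z)^× iff g^(88/q) ≢ 1 (mod 89) for each prime q ∈ {2, 11}.
82^44 ≡ 88 (mod 89)  [q = 2: ≢ 1 ✓]
82^8 ≡ 4 (mod 89)  [q = 11: ≢ 1 ✓]
Every test exponent gives a nontrivial residue, hence 82 generates the full group.

Yes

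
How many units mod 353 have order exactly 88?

φ(353) = 353 − 1 = 352 = 2^5 · 11.
In a cyclic group of order 352, there are φ(d) elements of order d for each divisor d of 352, and zero for non-divisors.
88 = 2^3 · 11 divides 352, and φ(88) = 40.

40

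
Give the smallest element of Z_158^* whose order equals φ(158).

φ(158) = φ(2)·φ(79) = 1·78 = 78 = 2 · 3 · 13.
g is a primitive root iff g^(78/q) ≢ 1 (mod 158) for each prime q ∈ {2, 3, 13}.
g = 2: gcd(2, 158) = 2 > 1, not a unit — skip.
g = 3: 3^39 ≡ 157; 3^26 ≡ 23; 3^6 ≡ 97 — none is 1, so 3 is a primitive root.
Hence the least primitive root of 158 is 3.

3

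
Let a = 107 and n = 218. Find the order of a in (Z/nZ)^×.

36

By Lagrange's theorem, ord_218(107) divides φ(218) = φ(2)·φ(109) = 1·108 = 108 = 2^2 · 3^3.
Divisors of 108: 1, 2, 3, 4, 6, 9, 12, 18, 27, 36, 54, 108.
Test each divisor d:
107^1 ≡ 107 (mod 218)
107^2 ≡ 113 (mod 218)
107^3 ≡ 101 (mod 218)
107^4 ≡ 125 (mod 218)
107^6 ≡ 173 (mod 218)
107^9 ≡ 33 (mod 218)
107^12 ≡ 63 (mod 218)
107^18 ≡ 217 (mod 218)
107^27 ≡ 185 (mod 218)
107^36 ≡ 1 (mod 218) ✓
The smallest such exponent is 36, so the order of 107 is 36.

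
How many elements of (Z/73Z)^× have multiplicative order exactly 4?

φ(73) = 73 − 1 = 72 = 2^3 · 3^2.
Since (Z/73Z)^× is cyclic of order 72, the number of elements of order d is φ(d) when d | 72 and 0 otherwise.
4 = 2^2 divides 72, and φ(4) = 2.

2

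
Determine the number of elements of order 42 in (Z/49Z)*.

12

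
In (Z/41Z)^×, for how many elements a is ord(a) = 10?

4

φ(41) = 41 − 1 = 40 = 2^3 · 5.
In a cyclic group of order 40, there are φ(d) elements of order d for each divisor d of 40, and zero for non-divisors.
10 = 2 · 5 divides 40, and φ(10) = 4.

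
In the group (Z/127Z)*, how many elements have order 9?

6

φ(127) = 127 − 1 = 126 = 2 · 3^2 · 7.
(Z/127Z)^× is cyclic (|G| = 126); a cyclic group of order m has exactly φ(d) elements of each order d | m, and none otherwise.
9 = 3^2 divides 126, and φ(9) = 6.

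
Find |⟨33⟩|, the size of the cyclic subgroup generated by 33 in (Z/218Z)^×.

4

Since 33 ∈ (Z/218Z)^×, its order divides φ(218) = φ(2)·φ(109) = 1·108 = 108 = 2^2 · 3^3.
Divisors of 108: 1, 2, 3, 4, 6, 9, 12, 18, 27, 36, 54, 108.
Check 33^d mod 218 for each divisor in increasing order:
33^1 ≡ 33
33^2 ≡ 217
33^3 ≡ 185
33^4 ≡ 1
Hence ord(33) = 4.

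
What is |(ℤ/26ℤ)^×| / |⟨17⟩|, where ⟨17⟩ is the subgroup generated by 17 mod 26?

2

By Lagrange's theorem, ord_26(17) divides φ(26) = φ(2)·φ(13) = 1·12 = 12 = 2^2 · 3.
Divisors of 12: 1, 2, 3, 4, 6, 12.
Compute 17^d (mod 26) for the divisors d until we hit 1:
17^1 ≡ 17
17^2 ≡ 3
17^3 ≡ 25
17^4 ≡ 9
17^6 ≡ 1
Thus |⟨17⟩| = ord(17) = 6.
Index = |(Z/26Z)^×| / |⟨17⟩| = 12 / 6 = 2.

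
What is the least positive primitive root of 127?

3

φ(127) = 127 − 1 = 126 = 2 · 3^2 · 7.
Test candidates g = 2, 3, … against the prime factors q ∈ {2, 3, 7} of φ(127): g is a generator iff g^(126/q) ≢ 1 for every such q.
g = 2: 2^63 ≡ 1 — hits 1, so not a primitive root.
g = 3: 3^63 ≡ 126; 3^42 ≡ 107; 3^18 ≡ 4 — none is 1, so 3 is a primitive root.
The smallest primitive root modulo 127 is 3.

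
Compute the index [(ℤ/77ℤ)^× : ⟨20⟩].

6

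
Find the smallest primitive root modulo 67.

φ(67) = 67 − 1 = 66 = 2 · 3 · 11.
Test candidates g = 2, 3, … against the prime factors q ∈ {2, 3, 11} of φ(67): g is a generator iff g^(66/q) ≢ 1 for every such q.
g = 2: 2^33 ≡ 66; 2^22 ≡ 37; 2^6 ≡ 64 — none is 1, so 2 is a primitive root.
So 2 is the smallest generator of (Z/67Z)^×.

2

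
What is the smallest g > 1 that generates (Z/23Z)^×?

φ(23) = 23 − 1 = 22 = 2 · 11.
g is a primitive root iff g^(22/q) ≢ 1 (mod 23) for each prime q ∈ {2, 11}.
g = 2: 2^11 ≡ 1 — hits 1, so not a primitive root.
g = 3: 3^11 ≡ 1 — hits 1, so not a primitive root.
g = 4: 4^11 ≡ 1 — hits 1, so not a primitive root.
g = 5: 5^11 ≡ 22; 5^2 ≡ 2 — none is 1, so 5 is a primitive root.
So 5 is the smallest generator of (Z/23Z)^×.

5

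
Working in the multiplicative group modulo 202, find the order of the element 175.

100

The order of 175 must divide φ(202) = φ(2)·φ(101) = 1·100 = 100 = 2^2 · 5^2.
Divisors of 100: 1, 2, 4, 5, 10, 20, 25, 50, 100.
Compute 175^d (mod 202) for the divisors d until we hit 1:
175^1 ≡ 175 (mod 202)
175^2 ≡ 123 (mod 202)
175^4 ≡ 181 (mod 202)
175^5 ≡ 163 (mod 202)
175^10 ≡ 107 (mod 202)
175^20 ≡ 137 (mod 202)
175^25 ≡ 111 (mod 202)
175^50 ≡ 201 (mod 202)
175^100 ≡ 1 (mod 202) ✓
The smallest such exponent is 100, so the order of 175 is 100.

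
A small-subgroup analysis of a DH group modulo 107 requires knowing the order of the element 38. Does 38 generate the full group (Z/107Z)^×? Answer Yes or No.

Yes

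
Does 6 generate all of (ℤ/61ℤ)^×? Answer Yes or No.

φ(61) = 61 − 1 = 60 = 2^2 · 3 · 5.
An element g generates (Z/61Z)^× iff g^(60/q) ≢ 1 (mod 61) for each prime q ∈ {2, 3, 5}.
6^30 ≡ 60 (mod 61)  [q = 2: ≢ 1 ✓]
6^20 ≡ 47 (mod 61)  [q = 3: ≢ 1 ✓]
6^12 ≡ 20 (mod 61)  [q = 5: ≢ 1 ✓]
All checks pass, so 6 has order 60 and is a primitive root modulo 61.

Yes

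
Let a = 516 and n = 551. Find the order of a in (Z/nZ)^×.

ord(516) | φ(551) = φ(19·29) = (19−1)·(29−1) = 18·28 = 504 = 2^3 · 3^2 · 7.
Divisors of 504: 1, 2, 3, 4, 6, 7, 8, 9, 12, 14, 18, 21, 24, 28, 36, 42, 56, 63, 72, 84, 126, 168, 252, 504.
Check 516^d mod 551 for each divisor in increasing order:
516^1 ≡ 516
516^2 ≡ 123
516^3 ≡ 103
516^4 ≡ 252
516^6 ≡ 140
516^7 ≡ 59
516^8 ≡ 139
516^9 ≡ 94
516^12 ≡ 315
516^14 ≡ 175
516^18 ≡ 20
516^21 ≡ 407
516^24 ≡ 45
516^28 ≡ 320
516^36 ≡ 400
516^42 ≡ 349
516^56 ≡ 465
516^63 ≡ 436
516^72 ≡ 210
516^84 ≡ 30
516^126 ≡ 1
Therefore the multiplicative order of 516 modulo 551 is 126.

126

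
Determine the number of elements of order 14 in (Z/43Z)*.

φ(43) = 43 − 1 = 42 = 2 · 3 · 7.
(Z/43Z)^× is cyclic (|G| = 42); a cyclic group of order m has exactly φ(d) elements of each order d | m, and none otherwise.
14 = 2 · 7 divides 42, and φ(14) = 6.

6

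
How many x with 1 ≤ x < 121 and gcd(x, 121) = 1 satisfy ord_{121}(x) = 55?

φ(121) = φ(11^2) = 11·(11−1) = 110 = 2 · 5 · 11.
(Z/121Z)^× is cyclic (|G| = 110); a cyclic group of order m has exactly φ(d) elements of each order d | m, and none otherwise.
55 = 5 · 11 divides 110, and φ(55) = 40.

40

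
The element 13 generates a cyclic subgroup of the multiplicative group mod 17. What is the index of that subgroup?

4

Since 13 ∈ (Z/17Z)^×, its order divides φ(17) = 17 − 1 = 16 = 2^4.
Divisors of 16: 1, 2, 4, 8, 16.
Check 13^d mod 17 for each divisor in increasing order:
13^1 ≡ 13 (mod 17)
13^2 ≡ 16 (mod 17)
13^4 ≡ 1 (mod 17) ✓
So ord_17(13) = 4, hence |⟨13⟩| = 4.
[(Z/17Z)^× : ⟨13⟩] = 16/4 = 4.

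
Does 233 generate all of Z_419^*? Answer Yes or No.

φ(419) = 419 − 1 = 418 = 2 · 11 · 19.
An element g generates (Z/419Z)^× iff g^(418/q) ≢ 1 (mod 419) for each prime q ∈ {2, 11, 19}.
233^209 ≡ 418 (mod 419)  [q = 2: ≢ 1 ✓]
233^38 ≡ 69 (mod 419)  [q = 11: ≢ 1 ✓]
233^22 ≡ 47 (mod 419)  [q = 19: ≢ 1 ✓]
All checks pass, so 233 has order 418 and is a primitive root modulo 419.

Yes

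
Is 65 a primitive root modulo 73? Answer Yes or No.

φ(73) = 73 − 1 = 72 = 2^3 · 3^2.
An element g generates (Z/73Z)^× iff g^(72/q) ≢ 1 (mod 73) for each prime q ∈ {2, 3}.
65^36 ≡ 1 (mod 73)  [q = 2: ≡ 1 ✗]
65^24 ≡ 1 (mod 73)  [q = 3: ≡ 1 ✗]
Since 65^36 ≡ 1, the order of 65 divides 36 < 72, so 65 is not a primitive root.

No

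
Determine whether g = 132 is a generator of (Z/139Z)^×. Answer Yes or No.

Yes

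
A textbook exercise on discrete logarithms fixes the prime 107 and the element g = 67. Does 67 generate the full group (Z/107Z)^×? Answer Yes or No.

Yes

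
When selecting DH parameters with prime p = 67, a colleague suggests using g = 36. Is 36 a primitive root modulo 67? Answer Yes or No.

No

φ(67) = 67 − 1 = 66 = 2 · 3 · 11.
It suffices to check that the order of 36 is not a proper divisor of 66: compute 36^(66/q) for q ∈ {2, 3, 11}.
36^33 ≡ 1 (mod 67)  [q = 2: ≡ 1 ✗]
36^22 ≡ 29 (mod 67)  [q = 3: ≢ 1 ✓]
36^6 ≡ 40 (mod 67)  [q = 11: ≢ 1 ✓]
Since 36^33 ≡ 1, the order of 36 divides 33 < 66, so 36 is not a primitive root.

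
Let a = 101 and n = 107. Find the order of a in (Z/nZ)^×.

53

By Lagrange's theorem, ord_107(101) divides φ(107) = 107 − 1 = 106 = 2 · 53.
Divisors of 106: 1, 2, 53, 106.
Test each divisor d:
101^1 ≡ 101
101^2 ≡ 36
101^53 ≡ 1
So ord_107(101) = 53.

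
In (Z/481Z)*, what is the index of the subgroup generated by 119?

ord(119) | φ(481) = φ(13·37) = (13−1)·(37−1) = 12·36 = 432 = 2^4 · 3^3.
Divisors of 432: 1, 2, 3, 4, 6, 8, 9, 12, 16, 18, 24, 27, 36, 48, 54, 72, 108, 144, 216, 432.
Test each divisor d:
119^1 ≡ 119 (mod 481)
119^2 ≡ 212 (mod 481)
119^3 ≡ 216 (mod 481)
119^4 ≡ 211 (mod 481)
119^6 ≡ 480 (mod 481)
119^8 ≡ 269 (mod 481)
119^9 ≡ 265 (mod 481)
119^12 ≡ 1 (mod 481) ✓
So ord_481(119) = 12, hence |⟨119⟩| = 12.
[(Z/481Z)^× : ⟨119⟩] = 432/12 = 36.

36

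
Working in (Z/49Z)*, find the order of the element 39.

21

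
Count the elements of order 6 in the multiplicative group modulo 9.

2

φ(9) = φ(3^2) = 3·(3−1) = 6 = 2 · 3.
Since (Z/9Z)^× is cyclic of order 6, the number of elements of order d is φ(d) when d | 6 and 0 otherwise.
6 = 2 · 3 divides 6, and φ(6) = 2.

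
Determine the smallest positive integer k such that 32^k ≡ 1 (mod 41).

4

By Lagrange's theorem, ord_41(32) divides φ(41) = 41 − 1 = 40 = 2^3 · 5.
Divisors of 40: 1, 2, 4, 5, 8, 10, 20, 40.
Evaluate successive powers at the divisors of 40:
32^1 ≡ 32 (mod 41)
32^2 ≡ 40 (mod 41)
32^4 ≡ 1 (mod 41) ✓
So ord_41(32) = 4.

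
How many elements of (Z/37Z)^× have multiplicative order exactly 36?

φ(37) = 37 − 1 = 36 = 2^2 · 3^2.
Since (Z/37Z)^× is cyclic of order 36, the number of elements of order d is φ(d) when d | 36 and 0 otherwise.
36 = 2^2 · 3^2 divides 36, and φ(36) = 12.

12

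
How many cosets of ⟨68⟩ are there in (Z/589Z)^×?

By Lagrange's theorem, ord_589(68) divides φ(589) = φ(19·31) = (19−1)·(31−1) = 18·30 = 540 = 2^2 · 3^3 · 5.
Divisors of 540: 1, 2, 3, 4, 5, 6, 9, 10, 12, 15, 18, 20, 27, 30, 36, 45, 54, 60, 90, 108, 135, 180, 270, 540.
Evaluate successive powers at the divisors of 540:
68^1 ≡ 68 (mod 589)
68^2 ≡ 501 (mod 589)
68^3 ≡ 495 (mod 589)
68^4 ≡ 87 (mod 589)
68^5 ≡ 26 (mod 589)
68^6 ≡ 1 (mod 589) ✓
The order of 68 is 6, so the subgroup it generates has 6 elements.
[(Z/589Z)^× : ⟨68⟩] = 540/6 = 90.

90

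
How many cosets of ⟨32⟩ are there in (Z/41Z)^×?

The order of 32 must divide φ(41) = 41 − 1 = 40 = 2^3 · 5.
Divisors of 40: 1, 2, 4, 5, 8, 10, 20, 40.
Test each divisor d:
32^1 ≡ 32
32^2 ≡ 40
32^4 ≡ 1
The order of 32 is 4, so the subgroup it generates has 4 elements.
[(Z/41Z)^× : ⟨32⟩] = 40/4 = 10.

10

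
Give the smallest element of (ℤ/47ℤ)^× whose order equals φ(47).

5

φ(47) = 47 − 1 = 46 = 2 · 23.
Test candidates g = 2, 3, … against the prime factors q ∈ {2, 23} of φ(47): g is a generator iff g^(46/q) ≢ 1 for every such q.
g = 2: 2^23 ≡ 1 — hits 1, so not a primitive root.
g = 3: 3^23 ≡ 1 — hits 1, so not a primitive root.
g = 4: 4^23 ≡ 1 — hits 1, so not a primitive root.
g = 5: 5^23 ≡ 46; 5^2 ≡ 25 — none is 1, so 5 is a primitive root.
So 5 is the smallest generator of (Z/47Z)^×.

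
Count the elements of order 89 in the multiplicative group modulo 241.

φ(241) = 241 − 1 = 240 = 2^4 · 3 · 5.
(Z/241Z)^× is cyclic (|G| = 240); a cyclic group of order m has exactly φ(d) elements of each order d | m, and none otherwise.
Since 89 ∤ 240, the count is 0.

0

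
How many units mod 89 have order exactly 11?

φ(89) = 89 − 1 = 88 = 2^3 · 11.
(Z/89Z)^× is cyclic (|G| = 88); a cyclic group of order m has exactly φ(d) elements of each order d | m, and none otherwise.
11 | 88, and φ(11) = 11 − 1 = 10.

10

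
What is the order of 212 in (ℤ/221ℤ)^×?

24

By Lagrange's theorem, ord_221(212) divides φ(221) = φ(13·17) = (13−1)·(17−1) = 12·16 = 192 = 2^6 · 3.
Divisors of 192: 1, 2, 3, 4, 6, 8, 12, 16, 24, 32, 48, 64, 96, 192.
Test each divisor d:
212^1 ≡ 212 (mod 221)
212^2 ≡ 81 (mod 221)
212^3 ≡ 155 (mod 221)
212^4 ≡ 152 (mod 221)
212^6 ≡ 157 (mod 221)
212^8 ≡ 120 (mod 221)
212^12 ≡ 118 (mod 221)
212^16 ≡ 35 (mod 221)
212^24 ≡ 1 (mod 221) ✓
The smallest such exponent is 24, so the order of 212 is 24.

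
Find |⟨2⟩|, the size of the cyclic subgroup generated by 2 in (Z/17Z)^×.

8

Since 2 ∈ (Z/17Z)^×, its order divides φ(17) = 17 − 1 = 16 = 2^4.
Divisors of 16: 1, 2, 4, 8, 16.
Test each divisor d:
2^1 ≡ 2
2^2 ≡ 4
2^4 ≡ 16
2^8 ≡ 1
So ord_17(2) = 8.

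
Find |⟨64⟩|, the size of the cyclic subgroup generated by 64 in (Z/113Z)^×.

By Lagrange's theorem, ord_113(64) divides φ(113) = 113 − 1 = 112 = 2^4 · 7.
Divisors of 112: 1, 2, 4, 7, 8, 14, 16, 28, 56, 112.
Test each divisor d:
64^1 ≡ 64
64^2 ≡ 28
64^4 ≡ 106
64^7 ≡ 112
64^8 ≡ 49
64^14 ≡ 1
So ord_113(64) = 14.

14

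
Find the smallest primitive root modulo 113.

3

φ(113) = 113 − 1 = 112 = 2^4 · 7.
Test candidates g = 2, 3, … against the prime factors q ∈ {2, 7} of φ(113): g is a generator iff g^(112/q) ≢ 1 for every such q.
g = 2: 2^56 ≡ 1 — hits 1, so not a primitive root.
g = 3: 3^56 ≡ 112; 3^16 ≡ 49 — none is 1, so 3 is a primitive root.
So 3 is the smallest generator of (Z/113Z)^×.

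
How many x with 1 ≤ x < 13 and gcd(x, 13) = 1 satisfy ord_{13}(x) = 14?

0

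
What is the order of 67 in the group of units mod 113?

112

By Lagrange's theorem, ord_113(67) divides φ(113) = 113 − 1 = 112 = 2^4 · 7.
Divisors of 112: 1, 2, 4, 7, 8, 14, 16, 28, 56, 112.
Test each divisor d:
67^1 ≡ 67 (mod 113)
67^2 ≡ 82 (mod 113)
67^4 ≡ 57 (mod 113)
67^7 ≡ 35 (mod 113)
67^8 ≡ 85 (mod 113)
67^14 ≡ 95 (mod 113)
67^16 ≡ 106 (mod 113)
67^28 ≡ 98 (mod 113)
67^56 ≡ 112 (mod 113)
67^112 ≡ 1 (mod 113) ✓
The smallest such exponent is 112, so the order of 67 is 112.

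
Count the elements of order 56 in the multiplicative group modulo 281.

φ(281) = 281 − 1 = 280 = 2^3 · 5 · 7.
In a cyclic group of order 280, there are φ(d) elements of order d for each divisor d of 280, and zero for non-divisors.
56 = 2^3 · 7 divides 280, and φ(56) = 24.

24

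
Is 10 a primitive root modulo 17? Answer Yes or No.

Yes

φ(17) = 17 − 1 = 16 = 2^4.
An element g generates (Z/17Z)^× iff g^(16/q) ≢ 1 (mod 17) for each prime q ∈ {2}.
10^8 ≡ 16 (mod 17)  [q = 2: ≢ 1 ✓]
All checks pass, so 10 has order 16 and is a primitive root modulo 17.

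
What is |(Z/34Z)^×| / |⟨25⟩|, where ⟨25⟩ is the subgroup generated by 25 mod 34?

2

By Lagrange's theorem, ord_34(25) divides φ(34) = φ(2)·φ(17) = 1·16 = 16 = 2^4.
Divisors of 16: 1, 2, 4, 8, 16.
Evaluate successive powers at the divisors of 16:
25^1 ≡ 25 (mod 34)
25^2 ≡ 13 (mod 34)
25^4 ≡ 33 (mod 34)
25^8 ≡ 1 (mod 34) ✓
Thus |⟨25⟩| = ord(25) = 8.
Index = |(Z/34Z)^×| / |⟨25⟩| = 16 / 8 = 2.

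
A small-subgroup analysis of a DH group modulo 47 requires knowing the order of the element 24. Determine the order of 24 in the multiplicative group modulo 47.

ord(24) | φ(47) = 47 − 1 = 46 = 2 · 23.
Divisors of 46: 1, 2, 23, 46.
Compute 24^d (mod 47) for the divisors d until we hit 1:
24^1 ≡ 24 (mod 47)
24^2 ≡ 12 (mod 47)
24^23 ≡ 1 (mod 47) ✓
Hence ord(24) = 23.

23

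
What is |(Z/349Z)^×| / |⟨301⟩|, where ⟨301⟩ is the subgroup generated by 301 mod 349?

The order of 301 must divide φ(349) = 349 − 1 = 348 = 2^2 · 3 · 29.
Divisors of 348: 1, 2, 3, 4, 6, 12, 29, 58, 87, 116, 174, 348.
Check 301^d mod 349 for each divisor in increasing order:
301^1 ≡ 301 (mod 349)
301^2 ≡ 210 (mod 349)
301^3 ≡ 41 (mod 349)
301^4 ≡ 126 (mod 349)
301^6 ≡ 285 (mod 349)
301^12 ≡ 257 (mod 349)
301^29 ≡ 1 (mod 349) ✓
The order of 301 is 29, so the subgroup it generates has 29 elements.
The index is φ(349) / ord(301) = 348 / 29 = 12.

12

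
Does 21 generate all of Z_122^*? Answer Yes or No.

No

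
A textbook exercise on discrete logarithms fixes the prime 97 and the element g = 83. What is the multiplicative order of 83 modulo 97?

ord(83) | φ(97) = 97 − 1 = 96 = 2^5 · 3.
Divisors of 96: 1, 2, 3, 4, 6, 8, 12, 16, 24, 32, 48, 96.
Check 83^d mod 97 for each divisor in increasing order:
83^1 ≡ 83 (mod 97)
83^2 ≡ 2 (mod 97)
83^3 ≡ 69 (mod 97)
83^4 ≡ 4 (mod 97)
83^6 ≡ 8 (mod 97)
83^8 ≡ 16 (mod 97)
83^12 ≡ 64 (mod 97)
83^16 ≡ 62 (mod 97)
83^24 ≡ 22 (mod 97)
83^32 ≡ 61 (mod 97)
83^48 ≡ 96 (mod 97)
83^96 ≡ 1 (mod 97) ✓
Therefore the multiplicative order of 83 modulo 97 is 96.

96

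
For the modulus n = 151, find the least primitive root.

φ(151) = 151 − 1 = 150 = 2 · 3 · 5^2.
g is a primitive root iff g^(150/q) ≢ 1 (mod 151) for each prime q ∈ {2, 3, 5}.
g = 2: 2^75 ≡ 1 — hits 1, so not a primitive root.
g = 3: 3^75 ≡ 150; 3^50 ≡ 1 — hits 1, so not a primitive root.
g = 4: 4^75 ≡ 1 — hits 1, so not a primitive root.
g = 5: 5^75 ≡ 1 — hits 1, so not a primitive root.
g = 6: 6^75 ≡ 150; 6^50 ≡ 32; 6^30 ≡ 59 — none is 1, so 6 is a primitive root.
Hence the least primitive root of 151 is 6.

6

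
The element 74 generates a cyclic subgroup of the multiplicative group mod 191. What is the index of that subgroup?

By Lagrange's theorem, ord_191(74) divides φ(191) = 191 − 1 = 190 = 2 · 5 · 19.
Divisors of 190: 1, 2, 5, 10, 19, 38, 95, 190.
Evaluate successive powers at the divisors of 190:
74^1 ≡ 74
74^2 ≡ 128
74^5 ≡ 139
74^10 ≡ 30
74^19 ≡ 7
74^38 ≡ 49
74^95 ≡ 190
74^190 ≡ 1
The order of 74 is 190, so the subgroup it generates has 190 elements.
[(Z/191Z)^× : ⟨74⟩] = 190/190 = 1.

1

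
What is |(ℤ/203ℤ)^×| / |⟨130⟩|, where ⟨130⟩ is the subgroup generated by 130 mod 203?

2

ord(130) | φ(203) = φ(7·29) = (7−1)·(29−1) = 6·28 = 168 = 2^3 · 3 · 7.
Divisors of 168: 1, 2, 3, 4, 6, 7, 8, 12, 14, 21, 24, 28, 42, 56, 84, 168.
Test each divisor d:
130^1 ≡ 130
130^2 ≡ 51
130^3 ≡ 134
130^4 ≡ 165
130^6 ≡ 92
130^7 ≡ 186
130^8 ≡ 23
130^12 ≡ 141
130^14 ≡ 86
130^21 ≡ 162
130^24 ≡ 190
130^28 ≡ 88
130^42 ≡ 57
130^56 ≡ 30
130^84 ≡ 1
So ord_203(130) = 84, hence |⟨130⟩| = 84.
Index = |(Z/203Z)^×| / |⟨130⟩| = 168 / 84 = 2.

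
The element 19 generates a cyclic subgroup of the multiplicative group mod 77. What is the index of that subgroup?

2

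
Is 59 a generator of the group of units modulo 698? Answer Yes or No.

Yes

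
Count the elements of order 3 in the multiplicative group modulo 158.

2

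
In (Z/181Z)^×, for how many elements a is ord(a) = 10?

φ(181) = 181 − 1 = 180 = 2^2 · 3^2 · 5.
Since (Z/181Z)^× is cyclic of order 180, the number of elements of order d is φ(d) when d | 180 and 0 otherwise.
10 = 2 · 5 divides 180, and φ(10) = 4.

4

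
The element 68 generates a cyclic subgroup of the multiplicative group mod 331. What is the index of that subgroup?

By Lagrange's theorem, ord_331(68) divides φ(331) = 331 − 1 = 330 = 2 · 3 · 5 · 11.
Divisors of 330: 1, 2, 3, 5, 6, 10, 11, 15, 22, 30, 33, 55, 66, 110, 165, 330.
Test each divisor d:
68^1 ≡ 68 (mod 331)
68^2 ≡ 321 (mod 331)
68^3 ≡ 313 (mod 331)
68^5 ≡ 180 (mod 331)
68^6 ≡ 324 (mod 331)
68^10 ≡ 293 (mod 331)
68^11 ≡ 64 (mod 331)
68^15 ≡ 111 (mod 331)
68^22 ≡ 124 (mod 331)
68^30 ≡ 74 (mod 331)
68^33 ≡ 323 (mod 331)
68^55 ≡ 1 (mod 331) ✓
The order of 68 is 55, so the subgroup it generates has 55 elements.
Index = |(Z/331Z)^×| / |⟨68⟩| = 330 / 55 = 6.

6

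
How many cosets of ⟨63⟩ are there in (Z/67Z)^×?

1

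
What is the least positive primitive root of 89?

3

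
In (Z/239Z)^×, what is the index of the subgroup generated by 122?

2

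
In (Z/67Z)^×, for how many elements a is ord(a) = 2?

φ(67) = 67 − 1 = 66 = 2 · 3 · 11.
Since (Z/67Z)^× is cyclic of order 66, the number of elements of order d is φ(d) when d | 66 and 0 otherwise.
2 | 66, and φ(2) = 2 − 1 = 1.

1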